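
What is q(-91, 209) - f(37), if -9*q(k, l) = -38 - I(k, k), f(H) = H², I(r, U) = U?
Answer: -12374/9 ≈ -1374.9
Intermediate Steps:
q(k, l) = 38/9 + k/9 (q(k, l) = -(-38 - k)/9 = 38/9 + k/9)
q(-91, 209) - f(37) = (38/9 + (⅑)*(-91)) - 1*37² = (38/9 - 91/9) - 1*1369 = -53/9 - 1369 = -12374/9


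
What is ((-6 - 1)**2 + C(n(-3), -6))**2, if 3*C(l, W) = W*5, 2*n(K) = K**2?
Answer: 1521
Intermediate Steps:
n(K) = K**2/2
C(l, W) = 5*W/3 (C(l, W) = (W*5)/3 = (5*W)/3 = 5*W/3)
((-6 - 1)**2 + C(n(-3), -6))**2 = ((-6 - 1)**2 + (5/3)*(-6))**2 = ((-7)**2 - 10)**2 = (49 - 10)**2 = 39**2 = 1521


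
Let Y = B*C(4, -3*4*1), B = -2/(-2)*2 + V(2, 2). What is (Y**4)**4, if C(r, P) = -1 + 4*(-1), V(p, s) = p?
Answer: 655360000000000000000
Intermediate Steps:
C(r, P) = -5 (C(r, P) = -1 - 4 = -5)
B = 4 (B = -2/(-2)*2 + 2 = -2*(-1/2)*2 + 2 = 1*2 + 2 = 2 + 2 = 4)
Y = -20 (Y = 4*(-5) = -20)
(Y**4)**4 = ((-20)**4)**4 = 160000**4 = 655360000000000000000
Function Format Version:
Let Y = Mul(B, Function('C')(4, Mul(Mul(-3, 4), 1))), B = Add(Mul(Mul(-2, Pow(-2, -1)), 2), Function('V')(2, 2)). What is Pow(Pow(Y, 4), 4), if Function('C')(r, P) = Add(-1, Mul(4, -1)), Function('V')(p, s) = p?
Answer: 655360000000000000000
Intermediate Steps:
Function('C')(r, P) = -5 (Function('C')(r, P) = Add(-1, -4) = -5)
B = 4 (B = Add(Mul(Mul(-2, Pow(-2, -1)), 2), 2) = Add(Mul(Mul(-2, Rational(-1, 2)), 2), 2) = Add(Mul(1, 2), 2) = Add(2, 2) = 4)
Y = -20 (Y = Mul(4, -5) = -20)
Pow(Pow(Y, 4), 4) = Pow(Pow(-20, 4), 4) = Pow(160000, 4) = 655360000000000000000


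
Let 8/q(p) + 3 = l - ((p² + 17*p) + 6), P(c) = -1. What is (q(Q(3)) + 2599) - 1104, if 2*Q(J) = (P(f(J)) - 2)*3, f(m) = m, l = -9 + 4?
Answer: 252687/169 ≈ 1495.2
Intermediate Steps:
l = -5
Q(J) = -9/2 (Q(J) = ((-1 - 2)*3)/2 = (-3*3)/2 = (½)*(-9) = -9/2)
q(p) = 8/(-14 - p² - 17*p) (q(p) = 8/(-3 + (-5 - ((p² + 17*p) + 6))) = 8/(-3 + (-5 - (6 + p² + 17*p))) = 8/(-3 + (-5 + (-6 - p² - 17*p))) = 8/(-3 + (-11 - p² - 17*p)) = 8/(-14 - p² - 17*p))
(q(Q(3)) + 2599) - 1104 = (-8/(14 + (-9/2)² + 17*(-9/2)) + 2599) - 1104 = (-8/(14 + 81/4 - 153/2) + 2599) - 1104 = (-8/(-169/4) + 2599) - 1104 = (-8*(-4/169) + 2599) - 1104 = (32/169 + 2599) - 1104 = 439263/169 - 1104 = 252687/169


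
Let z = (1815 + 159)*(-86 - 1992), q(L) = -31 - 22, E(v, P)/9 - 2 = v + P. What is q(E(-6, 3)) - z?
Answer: 4101919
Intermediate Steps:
E(v, P) = 18 + 9*P + 9*v (E(v, P) = 18 + 9*(v + P) = 18 + 9*(P + v) = 18 + (9*P + 9*v) = 18 + 9*P + 9*v)
q(L) = -53
z = -4101972 (z = 1974*(-2078) = -4101972)
q(E(-6, 3)) - z = -53 - 1*(-4101972) = -53 + 4101972 = 4101919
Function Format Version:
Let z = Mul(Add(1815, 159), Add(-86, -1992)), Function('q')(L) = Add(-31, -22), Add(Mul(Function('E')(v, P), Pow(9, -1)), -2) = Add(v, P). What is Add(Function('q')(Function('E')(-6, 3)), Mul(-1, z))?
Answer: 4101919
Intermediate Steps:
Function('E')(v, P) = Add(18, Mul(9, P), Mul(9, v)) (Function('E')(v, P) = Add(18, Mul(9, Add(v, P))) = Add(18, Mul(9, Add(P, v))) = Add(18, Add(Mul(9, P), Mul(9, v))) = Add(18, Mul(9, P), Mul(9, v)))
Function('q')(L) = -53
z = -4101972 (z = Mul(1974, -2078) = -4101972)
Add(Function('q')(Function('E')(-6, 3)), Mul(-1, z)) = Add(-53, Mul(-1, -4101972)) = Add(-53, 4101972) = 4101919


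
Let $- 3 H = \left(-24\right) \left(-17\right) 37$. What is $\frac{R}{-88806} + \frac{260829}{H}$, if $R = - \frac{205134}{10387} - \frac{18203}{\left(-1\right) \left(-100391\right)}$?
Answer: $- \frac{710398931932145047}{13705312304590296} \approx -51.834$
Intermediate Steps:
$R = - \frac{20782681955}{1042761317}$ ($R = \left(-205134\right) \frac{1}{10387} - \frac{18203}{100391} = - \frac{205134}{10387} - \frac{18203}{100391} = - \frac{20782681955}{1042761317} \approx -19.93$)
$H = -5032$ ($H = - \frac{\left(-24\right) \left(-17\right) 37}{3} = - \frac{408 \cdot 37}{3} = \left(- \frac{1}{3}\right) 15096 = -5032$)
$\frac{R}{-88806} + \frac{260829}{H} = - \frac{20782681955}{1042761317 \left(-88806\right)} + \frac{260829}{-5032} = \left(- \frac{20782681955}{1042761317}\right) \left(- \frac{1}{88806}\right) + 260829 \left(- \frac{1}{5032}\right) = \frac{20782681955}{92603461517502} - \frac{260829}{5032} = - \frac{710398931932145047}{13705312304590296}$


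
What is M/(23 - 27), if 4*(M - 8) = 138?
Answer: -85/8 ≈ -10.625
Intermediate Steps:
M = 85/2 (M = 8 + (¼)*138 = 8 + 69/2 = 85/2 ≈ 42.500)
M/(23 - 27) = 85/(2*(23 - 27)) = (85/2)/(-4) = (85/2)*(-¼) = -85/8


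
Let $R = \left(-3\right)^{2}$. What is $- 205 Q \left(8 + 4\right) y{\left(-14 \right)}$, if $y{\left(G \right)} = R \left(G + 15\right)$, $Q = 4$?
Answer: $-88560$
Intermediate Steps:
$R = 9$
$y{\left(G \right)} = 135 + 9 G$ ($y{\left(G \right)} = 9 \left(G + 15\right) = 9 \left(15 + G\right) = 135 + 9 G$)
$- 205 Q \left(8 + 4\right) y{\left(-14 \right)} = - 205 \cdot 4 \left(8 + 4\right) \left(135 + 9 \left(-14\right)\right) = - 205 \cdot 4 \cdot 12 \left(135 - 126\right) = \left(-205\right) 48 \cdot 9 = \left(-9840\right) 9 = -88560$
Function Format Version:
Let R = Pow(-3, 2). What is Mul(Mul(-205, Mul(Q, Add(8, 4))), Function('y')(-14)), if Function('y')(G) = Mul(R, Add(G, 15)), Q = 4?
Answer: -88560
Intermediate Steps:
R = 9
Function('y')(G) = Add(135, Mul(9, G)) (Function('y')(G) = Mul(9, Add(G, 15)) = Mul(9, Add(15, G)) = Add(135, Mul(9, G)))
Mul(Mul(-205, Mul(Q, Add(8, 4))), Function('y')(-14)) = Mul(Mul(-205, Mul(4, Add(8, 4))), Add(135, Mul(9, -14))) = Mul(Mul(-205, Mul(4, 12)), Add(135, -126)) = Mul(Mul(-205, 48), 9) = Mul(-9840, 9) = -88560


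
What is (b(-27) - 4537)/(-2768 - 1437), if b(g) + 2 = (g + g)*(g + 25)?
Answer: 4431/4205 ≈ 1.0537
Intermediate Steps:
b(g) = -2 + 2*g*(25 + g) (b(g) = -2 + (g + g)*(g + 25) = -2 + (2*g)*(25 + g) = -2 + 2*g*(25 + g))
(b(-27) - 4537)/(-2768 - 1437) = ((-2 + 2*(-27)² + 50*(-27)) - 4537)/(-2768 - 1437) = ((-2 + 2*729 - 1350) - 4537)/(-4205) = ((-2 + 1458 - 1350) - 4537)*(-1/4205) = (106 - 4537)*(-1/4205) = -4431*(-1/4205) = 4431/4205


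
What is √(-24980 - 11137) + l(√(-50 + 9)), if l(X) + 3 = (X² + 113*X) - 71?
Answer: -115 + 3*I*√4013 + 113*I*√41 ≈ -115.0 + 913.6*I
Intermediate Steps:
l(X) = -74 + X² + 113*X (l(X) = -3 + ((X² + 113*X) - 71) = -3 + (-71 + X² + 113*X) = -74 + X² + 113*X)
√(-24980 - 11137) + l(√(-50 + 9)) = √(-24980 - 11137) + (-74 + (√(-50 + 9))² + 113*√(-50 + 9)) = √(-36117) + (-74 + (√(-41))² + 113*√(-41)) = 3*I*√4013 + (-74 + (I*√41)² + 113*(I*√41)) = 3*I*√4013 + (-74 - 41 + 113*I*√41) = 3*I*√4013 + (-115 + 113*I*√41) = -115 + 3*I*√4013 + 113*I*√41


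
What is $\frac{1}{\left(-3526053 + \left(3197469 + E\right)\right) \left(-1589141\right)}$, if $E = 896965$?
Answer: $- \frac{1}{903237550721} \approx -1.1071 \cdot 10^{-12}$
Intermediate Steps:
$\frac{1}{\left(-3526053 + \left(3197469 + E\right)\right) \left(-1589141\right)} = \frac{1}{\left(-3526053 + \left(3197469 + 896965\right)\right) \left(-1589141\right)} = \frac{1}{-3526053 + 4094434} \left(- \frac{1}{1589141}\right) = \frac{1}{568381} \left(- \frac{1}{1589141}\right) = - \frac{1}{903237550721}$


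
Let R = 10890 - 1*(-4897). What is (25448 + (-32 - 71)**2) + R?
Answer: 51844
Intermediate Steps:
R = 15787 (R = 10890 + 4897 = 15787)
(25448 + (-32 - 71)**2) + R = (25448 + (-32 - 71)**2) + 15787 = (25448 + (-103)**2) + 15787 = (25448 + 10609) + 15787 = 36057 + 15787 = 51844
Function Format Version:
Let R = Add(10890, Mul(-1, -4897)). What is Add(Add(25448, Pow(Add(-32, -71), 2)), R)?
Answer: 51844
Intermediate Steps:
R = 15787 (R = Add(10890, 4897) = 15787)
Add(Add(25448, Pow(Add(-32, -71), 2)), R) = Add(Add(25448, Pow(Add(-32, -71), 2)), 15787) = Add(Add(25448, Pow(-103, 2)), 15787) = Add(Add(25448, 10609), 15787) = Add(36057, 15787) = 51844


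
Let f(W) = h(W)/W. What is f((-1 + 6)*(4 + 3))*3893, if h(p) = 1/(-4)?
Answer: -3893/140 ≈ -27.807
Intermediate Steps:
h(p) = -1/4
f(W) = -1/(4*W)
f((-1 + 6)*(4 + 3))*3893 = -1/((-1 + 6)*(4 + 3))/4*3893 = -1/(4*(5*7))*3893 = -1/4/35*3893 = -1/4*1/35*3893 = -1/140*3893 = -3893/140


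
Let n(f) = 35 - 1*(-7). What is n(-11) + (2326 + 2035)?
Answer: 4403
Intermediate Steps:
n(f) = 42 (n(f) = 35 + 7 = 42)
n(-11) + (2326 + 2035) = 42 + (2326 + 2035) = 42 + 4361 = 4403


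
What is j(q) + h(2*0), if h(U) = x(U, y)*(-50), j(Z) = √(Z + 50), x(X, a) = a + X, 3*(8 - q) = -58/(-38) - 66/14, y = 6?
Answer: -300 + √9402834/399 ≈ -292.31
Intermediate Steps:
q = 3616/399 (q = 8 - (-58/(-38) - 66/14)/3 = 8 - (-58*(-1/38) - 66*1/14)/3 = 8 - (29/19 - 33/7)/3 = 8 - ⅓*(-424/133) = 8 + 424/399 = 3616/399 ≈ 9.0627)
x(X, a) = X + a
j(Z) = √(50 + Z)
h(U) = -300 - 50*U (h(U) = (U + 6)*(-50) = (6 + U)*(-50) = -300 - 50*U)
j(q) + h(2*0) = √(50 + 3616/399) + (-300 - 100*0) = √(23566/399) + (-300 - 50*0) = √9402834/399 + (-300 + 0) = √9402834/399 - 300 = -300 + √9402834/399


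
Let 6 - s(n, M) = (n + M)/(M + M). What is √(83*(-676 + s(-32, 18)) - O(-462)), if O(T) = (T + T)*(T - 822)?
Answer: I*√44711774/6 ≈ 1114.4*I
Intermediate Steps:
s(n, M) = 6 - (M + n)/(2*M) (s(n, M) = 6 - (n + M)/(M + M) = 6 - (M + n)/(2*M))
O(T) = 2*T*(-822 + T) (O(T) = (2*T)*(-822 + T) = 2*T*(-822 + T))
√(83*(-676 + s(-32, 18)) - O(-462)) = √(83*(-676 + (½)*(-1*(-32) + 11*18)/18) - 2*(-462)*(-822 - 462)) = √(83*(-676 + (½)*(1/18)*(32 + 198)) - 2*(-462)*(-1284)) = √(83*(-676 + (½)*(1/18)*230) - 1*1186416) = √(83*(-676 + 115/18) - 1186416) = √(83*(-12053/18) - 1186416) = √(-1000399/18 - 1186416) = √(-22355887/18) = I*√44711774/6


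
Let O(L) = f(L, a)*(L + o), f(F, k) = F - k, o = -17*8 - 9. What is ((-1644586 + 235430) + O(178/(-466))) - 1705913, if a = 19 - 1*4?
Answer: -168992576525/54289 ≈ -3.1128e+6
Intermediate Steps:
a = 15 (a = 19 - 4 = 15)
o = -145 (o = -136 - 9 = -145)
O(L) = (-145 + L)*(-15 + L) (O(L) = (L - 1*15)*(L - 145) = (L - 15)*(-145 + L) = (-15 + L)*(-145 + L) = (-145 + L)*(-15 + L))
((-1644586 + 235430) + O(178/(-466))) - 1705913 = ((-1644586 + 235430) + (-145 + 178/(-466))*(-15 + 178/(-466))) - 1705913 = (-1409156 + (-145 + 178*(-1/466))*(-15 + 178*(-1/466))) - 1705913 = (-1409156 + (-145 - 89/233)*(-15 - 89/233)) - 1705913 = (-1409156 - 33874/233*(-3584/233)) - 1705913 = (-1409156 + 121404416/54289) - 1705913 = -76380265668/54289 - 1705913 = -168992576525/54289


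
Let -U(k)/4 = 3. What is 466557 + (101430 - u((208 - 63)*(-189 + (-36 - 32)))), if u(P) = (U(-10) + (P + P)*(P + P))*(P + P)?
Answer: 413993348350627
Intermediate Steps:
U(k) = -12 (U(k) = -4*3 = -12)
u(P) = 2*P*(-12 + 4*P²) (u(P) = (-12 + (P + P)*(P + P))*(P + P) = (-12 + (2*P)*(2*P))*(2*P) = (-12 + 4*P²)*(2*P) = 2*P*(-12 + 4*P²))
466557 + (101430 - u((208 - 63)*(-189 + (-36 - 32)))) = 466557 + (101430 - 8*(208 - 63)*(-189 + (-36 - 32))*(-3 + ((208 - 63)*(-189 + (-36 - 32)))²)) = 466557 + (101430 - 8*145*(-189 - 68)*(-3 + (145*(-189 - 68))²)) = 466557 + (101430 - 8*145*(-257)*(-3 + (145*(-257))²)) = 466557 + (101430 - 8*(-37265)*(-3 + (-37265)²)) = 466557 + (101430 - 8*(-37265)*(-3 + 1388680225)) = 466557 + (101430 - 8*(-37265)*1388680222) = 466557 + (101430 - 1*(-413993347782640)) = 466557 + (101430 + 413993347782640) = 466557 + 413993347884070 = 413993348350627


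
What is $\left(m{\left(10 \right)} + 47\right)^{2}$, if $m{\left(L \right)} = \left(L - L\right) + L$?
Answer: $3249$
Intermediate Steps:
$m{\left(L \right)} = L$ ($m{\left(L \right)} = 0 + L = L$)
$\left(m{\left(10 \right)} + 47\right)^{2} = \left(10 + 47\right)^{2} = 57^{2} = 3249$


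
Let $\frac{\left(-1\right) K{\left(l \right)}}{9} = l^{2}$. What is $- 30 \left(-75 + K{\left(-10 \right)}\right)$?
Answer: $29250$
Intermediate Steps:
$K{\left(l \right)} = - 9 l^{2}$
$- 30 \left(-75 + K{\left(-10 \right)}\right) = - 30 \left(-75 - 9 \left(-10\right)^{2}\right) = - 30 \left(-75 - 900\right) = \left(-30\right) \left(-975\right) = 29250$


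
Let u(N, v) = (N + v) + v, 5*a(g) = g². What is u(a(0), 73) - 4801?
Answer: -4655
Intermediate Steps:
a(g) = g²/5
u(N, v) = N + 2*v
u(a(0), 73) - 4801 = ((⅕)*0² + 2*73) - 4801 = ((⅕)*0 + 146) - 4801 = (0 + 146) - 4801 = 146 - 4801 = -4655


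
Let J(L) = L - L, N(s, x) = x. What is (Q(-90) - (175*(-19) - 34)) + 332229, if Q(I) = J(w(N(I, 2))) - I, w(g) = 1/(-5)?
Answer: 335678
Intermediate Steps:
w(g) = -1/5
J(L) = 0
Q(I) = -I (Q(I) = 0 - I = -I)
(Q(-90) - (175*(-19) - 34)) + 332229 = (-1*(-90) - (175*(-19) - 34)) + 332229 = (90 - (-3325 - 34)) + 332229 = (90 - 1*(-3359)) + 332229 = (90 + 3359) + 332229 = 3449 + 332229 = 335678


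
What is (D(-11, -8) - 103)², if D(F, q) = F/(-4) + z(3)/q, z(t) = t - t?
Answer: 160801/16 ≈ 10050.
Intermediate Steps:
z(t) = 0
D(F, q) = -F/4 (D(F, q) = F/(-4) + 0/q = F*(-¼) + 0 = -F/4 + 0 = -F/4)
(D(-11, -8) - 103)² = (-¼*(-11) - 103)² = (11/4 - 103)² = (-401/4)² = 160801/16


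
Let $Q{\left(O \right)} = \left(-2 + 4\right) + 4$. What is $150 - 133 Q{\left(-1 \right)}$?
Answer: $-648$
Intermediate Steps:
$Q{\left(O \right)} = 6$ ($Q{\left(O \right)} = 2 + 4 = 6$)
$150 - 133 Q{\left(-1 \right)} = 150 - 798 = -648$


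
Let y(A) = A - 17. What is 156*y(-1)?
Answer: -2808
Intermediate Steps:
y(A) = -17 + A
156*y(-1) = 156*(-17 - 1) = 156*(-18) = -2808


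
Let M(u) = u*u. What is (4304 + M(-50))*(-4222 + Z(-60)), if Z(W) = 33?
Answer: -28501956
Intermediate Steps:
M(u) = u**2
(4304 + M(-50))*(-4222 + Z(-60)) = (4304 + (-50)**2)*(-4222 + 33) = (4304 + 2500)*(-4189) = 6804*(-4189) = -28501956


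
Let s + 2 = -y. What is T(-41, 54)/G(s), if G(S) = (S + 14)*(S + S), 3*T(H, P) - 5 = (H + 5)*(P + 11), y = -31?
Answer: -2335/7482 ≈ -0.31208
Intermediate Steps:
T(H, P) = 5/3 + (5 + H)*(11 + P)/3 (T(H, P) = 5/3 + ((H + 5)*(P + 11))/3 = 5/3 + ((5 + H)*(11 + P))/3 = 5/3 + (5 + H)*(11 + P)/3)
s = 29 (s = -2 - 1*(-31) = -2 + 31 = 29)
G(S) = 2*S*(14 + S) (G(S) = (14 + S)*(2*S) = 2*S*(14 + S))
T(-41, 54)/G(s) = (20 + (5/3)*54 + (11/3)*(-41) + (⅓)*(-41)*54)/((2*29*(14 + 29))) = (20 + 90 - 451/3 - 738)/((2*29*43)) = -2335/3/2494 = -2335/3*1/2494 = -2335/7482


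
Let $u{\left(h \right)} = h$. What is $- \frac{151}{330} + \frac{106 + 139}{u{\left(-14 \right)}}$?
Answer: $- \frac{2963}{165} \approx -17.958$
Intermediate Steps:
$- \frac{151}{330} + \frac{106 + 139}{u{\left(-14 \right)}} = - \frac{151}{330} + \frac{106 + 139}{-14} = \left(-151\right) \frac{1}{330} + 245 \left(- \frac{1}{14}\right) = - \frac{151}{330} - \frac{35}{2} = - \frac{2963}{165}$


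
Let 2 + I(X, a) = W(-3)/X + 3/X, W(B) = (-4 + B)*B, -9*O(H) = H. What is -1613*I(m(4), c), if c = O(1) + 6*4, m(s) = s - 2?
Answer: -16130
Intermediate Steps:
m(s) = -2 + s
O(H) = -H/9
c = 215/9 (c = -⅑*1 + 6*4 = -⅑ + 24 = 215/9 ≈ 23.889)
W(B) = B*(-4 + B)
I(X, a) = -2 + 24/X (I(X, a) = -2 + ((-3*(-4 - 3))/X + 3/X) = -2 + ((-3*(-7))/X + 3/X) = -2 + (21/X + 3/X) = -2 + 24/X)
-1613*I(m(4), c) = -1613*(-2 + 24/(-2 + 4)) = -1613*(-2 + 24/2) = -1613*(-2 + 24*(½)) = -1613*(-2 + 12) = -1613*10 = -16130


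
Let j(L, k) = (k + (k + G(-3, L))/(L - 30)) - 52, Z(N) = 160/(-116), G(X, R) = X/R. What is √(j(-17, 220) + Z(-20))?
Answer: √86942712791/23171 ≈ 12.725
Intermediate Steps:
Z(N) = -40/29 (Z(N) = 160*(-1/116) = -40/29)
j(L, k) = -52 + k + (k - 3/L)/(-30 + L) (j(L, k) = (k + (k - 3/L)/(L - 30)) - 52 = (k + (k - 3/L)/(-30 + L)) - 52 = -52 + k + (k - 3/L)/(-30 + L))
√(j(-17, 220) + Z(-20)) = √((-3 - 1*(-17)*(-1560 + 29*220 + 52*(-17) - 1*(-17)*220))/((-17)*(-30 - 17)) - 40/29) = √(-1/17*(-3 - 1*(-17)*(-1560 + 6380 - 884 + 3740))/(-47) - 40/29) = √(-1/17*(-1/47)*(-3 - 1*(-17)*7676) - 40/29) = √(-1/17*(-1/47)*(-3 + 130492) - 40/29) = √(-1/17*(-1/47)*130489 - 40/29) = √(130489/799 - 40/29) = √(3752221/23171) = √86942712791/23171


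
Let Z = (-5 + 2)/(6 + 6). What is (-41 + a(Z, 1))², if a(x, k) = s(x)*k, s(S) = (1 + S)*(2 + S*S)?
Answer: 6375625/4096 ≈ 1556.5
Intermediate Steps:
s(S) = (1 + S)*(2 + S²)
Z = -¼ (Z = -3/12 = -3*1/12 = -¼ ≈ -0.25000)
a(x, k) = k*(2 + x² + x³ + 2*x) (a(x, k) = (2 + x² + x³ + 2*x)*k = k*(2 + x² + x³ + 2*x))
(-41 + a(Z, 1))² = (-41 + 1*(2 + (-¼)² + (-¼)³ + 2*(-¼)))² = (-41 + 1*(2 + 1/16 - 1/64 - ½))² = (-41 + 1*(99/64))² = (-41 + 99/64)² = (-2525/64)² = 6375625/4096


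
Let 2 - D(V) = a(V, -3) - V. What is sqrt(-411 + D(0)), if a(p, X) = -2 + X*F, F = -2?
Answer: I*sqrt(413) ≈ 20.322*I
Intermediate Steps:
a(p, X) = -2 - 2*X (a(p, X) = -2 + X*(-2) = -2 - 2*X)
D(V) = -2 + V (D(V) = 2 - ((-2 - 2*(-3)) - V) = 2 - ((-2 + 6) - V) = 2 - (4 - V) = 2 + (-4 + V) = -2 + V)
sqrt(-411 + D(0)) = sqrt(-411 + (-2 + 0)) = sqrt(-411 - 2) = sqrt(-413) = I*sqrt(413)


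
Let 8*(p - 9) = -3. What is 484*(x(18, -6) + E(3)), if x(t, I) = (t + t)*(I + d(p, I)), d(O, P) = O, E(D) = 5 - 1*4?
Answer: 46222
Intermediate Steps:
p = 69/8 (p = 9 + (⅛)*(-3) = 9 - 3/8 = 69/8 ≈ 8.6250)
E(D) = 1 (E(D) = 5 - 4 = 1)
x(t, I) = 2*t*(69/8 + I) (x(t, I) = (t + t)*(I + 69/8) = (2*t)*(69/8 + I) = 2*t*(69/8 + I))
484*(x(18, -6) + E(3)) = 484*((¼)*18*(69 + 8*(-6)) + 1) = 484*((¼)*18*(69 - 48) + 1) = 484*((¼)*18*21 + 1) = 484*(189/2 + 1) = 484*(191/2) = 46222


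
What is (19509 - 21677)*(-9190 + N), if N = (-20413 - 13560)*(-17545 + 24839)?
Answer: 537248290336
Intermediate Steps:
N = -247799062 (N = -33973*7294 = -247799062)
(19509 - 21677)*(-9190 + N) = (19509 - 21677)*(-9190 - 247799062) = -2168*(-247808252) = 537248290336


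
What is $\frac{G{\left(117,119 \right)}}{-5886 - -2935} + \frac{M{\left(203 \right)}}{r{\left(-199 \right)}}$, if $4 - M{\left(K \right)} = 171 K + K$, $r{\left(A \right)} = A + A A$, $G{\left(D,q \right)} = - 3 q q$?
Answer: $\frac{785444927}{58137651} \approx 13.51$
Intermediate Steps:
$G{\left(D,q \right)} = - 3 q^{2}$
$r{\left(A \right)} = A + A^{2}$
$M{\left(K \right)} = 4 - 172 K$ ($M{\left(K \right)} = 4 - \left(171 K + K\right) = 4 - 172 K$)
$\frac{G{\left(117,119 \right)}}{-5886 - -2935} + \frac{M{\left(203 \right)}}{r{\left(-199 \right)}} = \frac{\left(-3\right) 119^{2}}{-5886 - -2935} + \frac{4 - 34916}{\left(-199\right) \left(1 - 199\right)} = \frac{\left(-3\right) 14161}{-5886 + 2935} + \frac{4 - 34916}{\left(-199\right) \left(-198\right)} = - \frac{42483}{-2951} - \frac{34912}{39402} = \left(-42483\right) \left(- \frac{1}{2951}\right) - \frac{17456}{19701} = \frac{42483}{2951} - \frac{17456}{19701} = \frac{785444927}{58137651}$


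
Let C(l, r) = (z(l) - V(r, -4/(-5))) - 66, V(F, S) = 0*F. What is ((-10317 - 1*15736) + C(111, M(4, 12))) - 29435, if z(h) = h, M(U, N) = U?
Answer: -55443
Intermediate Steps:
V(F, S) = 0
C(l, r) = -66 + l (C(l, r) = (l - 1*0) - 66 = (l + 0) - 66 = l - 66 = -66 + l)
((-10317 - 1*15736) + C(111, M(4, 12))) - 29435 = ((-10317 - 1*15736) + (-66 + 111)) - 29435 = ((-10317 - 15736) + 45) - 29435 = (-26053 + 45) - 29435 = -26008 - 29435 = -55443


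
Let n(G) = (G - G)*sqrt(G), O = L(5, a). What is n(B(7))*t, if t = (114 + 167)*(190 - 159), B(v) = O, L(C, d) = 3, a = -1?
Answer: 0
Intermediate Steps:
O = 3
B(v) = 3
n(G) = 0 (n(G) = 0*sqrt(G) = 0)
t = 8711 (t = 281*31 = 8711)
n(B(7))*t = 0*8711 = 0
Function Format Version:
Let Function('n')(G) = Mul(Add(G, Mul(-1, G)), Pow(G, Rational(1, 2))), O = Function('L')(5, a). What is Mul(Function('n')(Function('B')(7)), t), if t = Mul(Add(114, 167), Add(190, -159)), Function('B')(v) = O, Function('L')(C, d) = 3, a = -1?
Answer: 0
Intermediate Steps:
O = 3
Function('B')(v) = 3
Function('n')(G) = 0 (Function('n')(G) = Mul(0, Pow(G, Rational(1, 2))) = 0)
t = 8711 (t = Mul(281, 31) = 8711)
Mul(Function('n')(Function('B')(7)), t) = Mul(0, 8711) = 0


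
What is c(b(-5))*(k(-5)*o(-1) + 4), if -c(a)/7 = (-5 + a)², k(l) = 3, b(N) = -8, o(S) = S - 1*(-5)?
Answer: -18928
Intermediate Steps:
o(S) = 5 + S (o(S) = S + 5 = 5 + S)
c(a) = -7*(-5 + a)²
c(b(-5))*(k(-5)*o(-1) + 4) = (-7*(-5 - 8)²)*(3*(5 - 1) + 4) = (-7*(-13)²)*(3*4 + 4) = (-7*169)*(12 + 4) = -1183*16 = -18928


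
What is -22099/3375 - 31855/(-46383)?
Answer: -305835764/52180875 ≈ -5.8611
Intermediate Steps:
-22099/3375 - 31855/(-46383) = -22099*1/3375 - 31855*(-1/46383) = -22099/3375 + 31855/46383 = -305835764/52180875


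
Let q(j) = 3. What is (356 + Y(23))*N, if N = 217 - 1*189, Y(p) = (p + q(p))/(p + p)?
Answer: 229628/23 ≈ 9983.8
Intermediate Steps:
Y(p) = (3 + p)/(2*p) (Y(p) = (p + 3)/(p + p) = (3 + p)/((2*p)) = (3 + p)*(1/(2*p)) = (3 + p)/(2*p))
N = 28 (N = 217 - 189 = 28)
(356 + Y(23))*N = (356 + (1/2)*(3 + 23)/23)*28 = (356 + (1/2)*(1/23)*26)*28 = (356 + 13/23)*28 = (8201/23)*28 = 229628/23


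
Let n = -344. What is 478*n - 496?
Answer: -164928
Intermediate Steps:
478*n - 496 = 478*(-344) - 496 = -164432 - 496 = -164928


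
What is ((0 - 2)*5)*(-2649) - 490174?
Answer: -463684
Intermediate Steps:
((0 - 2)*5)*(-2649) - 490174 = -2*5*(-2649) - 490174 = -10*(-2649) - 490174 = 26490 - 490174 = -463684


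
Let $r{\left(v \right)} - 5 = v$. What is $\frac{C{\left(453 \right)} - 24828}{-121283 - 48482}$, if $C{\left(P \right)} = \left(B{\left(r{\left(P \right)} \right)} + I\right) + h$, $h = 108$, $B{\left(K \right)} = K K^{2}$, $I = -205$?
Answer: $- \frac{96046987}{169765} \approx -565.76$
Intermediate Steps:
$r{\left(v \right)} = 5 + v$
$B{\left(K \right)} = K^{3}$
$C{\left(P \right)} = -97 + \left(5 + P\right)^{3}$ ($C{\left(P \right)} = \left(\left(5 + P\right)^{3} - 205\right) + 108 = \left(-205 + \left(5 + P\right)^{3}\right) + 108 = -97 + \left(5 + P\right)^{3}$)
$\frac{C{\left(453 \right)} - 24828}{-121283 - 48482} = \frac{\left(-97 + \left(5 + 453\right)^{3}\right) - 24828}{-121283 - 48482} = \frac{\left(-97 + 458^{3}\right) - 24828}{-169765} = \left(\left(-97 + 96071912\right) - 24828\right) \left(- \frac{1}{169765}\right) = \left(96071815 - 24828\right) \left(- \frac{1}{169765}\right) = 96046987 \left(- \frac{1}{169765}\right) = - \frac{96046987}{169765}$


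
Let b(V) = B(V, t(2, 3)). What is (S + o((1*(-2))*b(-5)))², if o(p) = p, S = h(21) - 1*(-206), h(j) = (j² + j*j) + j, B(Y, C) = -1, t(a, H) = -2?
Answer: 1234321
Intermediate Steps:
h(j) = j + 2*j² (h(j) = (j² + j²) + j = 2*j² + j = j + 2*j²)
b(V) = -1
S = 1109 (S = 21*(1 + 2*21) - 1*(-206) = 21*(1 + 42) + 206 = 21*43 + 206 = 903 + 206 = 1109)
(S + o((1*(-2))*b(-5)))² = (1109 + (1*(-2))*(-1))² = (1109 - 2*(-1))² = (1109 + 2)² = 1111² = 1234321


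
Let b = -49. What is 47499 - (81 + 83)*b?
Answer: 55535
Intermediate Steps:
47499 - (81 + 83)*b = 47499 - (81 + 83)*(-49) = 47499 - 164*(-49) = 47499 - 1*(-8036) = 47499 + 8036 = 55535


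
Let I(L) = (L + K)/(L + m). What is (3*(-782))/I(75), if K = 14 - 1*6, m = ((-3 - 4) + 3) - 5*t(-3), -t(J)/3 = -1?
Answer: -131376/83 ≈ -1582.8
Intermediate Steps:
t(J) = 3 (t(J) = -3*(-1) = 3)
m = -19 (m = ((-3 - 4) + 3) - 5*3 = (-7 + 3) - 15 = -4 - 15 = -19)
K = 8 (K = 14 - 6 = 8)
I(L) = (8 + L)/(-19 + L) (I(L) = (L + 8)/(L - 19) = (8 + L)/(-19 + L))
(3*(-782))/I(75) = (3*(-782))/(((8 + 75)/(-19 + 75))) = -2346/(83/56) = -2346/((1/56)*83) = -2346/83/56 = -2346*56/83 = -131376/83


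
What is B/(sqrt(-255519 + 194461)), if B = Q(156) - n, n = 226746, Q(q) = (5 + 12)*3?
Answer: 226695*I*sqrt(61058)/61058 ≈ 917.42*I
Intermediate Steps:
Q(q) = 51 (Q(q) = 17*3 = 51)
B = -226695 (B = 51 - 1*226746 = 51 - 226746 = -226695)
B/(sqrt(-255519 + 194461)) = -226695/sqrt(-255519 + 194461) = -226695*(-I*sqrt(61058)/61058) = -(-226695)*I*sqrt(61058)/61058 = 226695*I*sqrt(61058)/61058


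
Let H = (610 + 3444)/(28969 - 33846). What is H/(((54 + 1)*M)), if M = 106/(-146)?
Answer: 295942/14216455 ≈ 0.020817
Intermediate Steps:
M = -53/73 (M = 106*(-1/146) = -53/73 ≈ -0.72603)
H = -4054/4877 (H = 4054/(-4877) = 4054*(-1/4877) = -4054/4877 ≈ -0.83125)
H/(((54 + 1)*M)) = -4054*(-73/(53*(54 + 1)))/4877 = -4054/(4877*(55*(-53/73))) = -4054/(4877*(-2915/73)) = -4054/4877*(-73/2915) = 295942/14216455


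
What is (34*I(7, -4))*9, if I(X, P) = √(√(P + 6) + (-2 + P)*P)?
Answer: 306*√(24 + √2) ≈ 1542.6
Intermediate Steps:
I(X, P) = √(√(6 + P) + P*(-2 + P))
(34*I(7, -4))*9 = (34*√((-4)² + √(6 - 4) - 2*(-4)))*9 = (34*√(16 + √2 + 8))*9 = (34*√(24 + √2))*9 = 306*√(24 + √2)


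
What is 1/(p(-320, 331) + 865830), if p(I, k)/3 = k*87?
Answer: 1/952221 ≈ 1.0502e-6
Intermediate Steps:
p(I, k) = 261*k (p(I, k) = 3*(k*87) = 3*(87*k) = 261*k)
1/(p(-320, 331) + 865830) = 1/(261*331 + 865830) = 1/(86391 + 865830) = 1/952221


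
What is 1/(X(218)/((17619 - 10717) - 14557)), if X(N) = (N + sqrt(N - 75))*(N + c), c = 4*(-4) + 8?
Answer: -166879/995001 + 1531*sqrt(143)/1990002 ≈ -0.15852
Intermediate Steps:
c = -8 (c = -16 + 8 = -8)
X(N) = (-8 + N)*(N + sqrt(-75 + N)) (X(N) = (N + sqrt(N - 75))*(N - 8) = (N + sqrt(-75 + N))*(-8 + N) = (-8 + N)*(N + sqrt(-75 + N)))
1/(X(218)/((17619 - 10717) - 14557)) = 1/((218**2 - 8*218 - 8*sqrt(-75 + 218) + 218*sqrt(-75 + 218))/((17619 - 10717) - 14557)) = 1/((47524 - 1744 - 8*sqrt(143) + 218*sqrt(143))/(6902 - 14557)) = 1/((45780 + 210*sqrt(143))/(-7655)) = 1/((45780 + 210*sqrt(143))*(-1/7655)) = 1/(-9156/1531 - 42*sqrt(143)/1531)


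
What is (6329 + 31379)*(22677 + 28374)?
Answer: 1925031108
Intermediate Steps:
(6329 + 31379)*(22677 + 28374) = 37708*51051 = 1925031108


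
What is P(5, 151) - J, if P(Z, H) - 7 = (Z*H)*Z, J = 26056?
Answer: -22274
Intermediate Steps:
P(Z, H) = 7 + H*Z**2 (P(Z, H) = 7 + (Z*H)*Z = 7 + (H*Z)*Z = 7 + H*Z**2)
P(5, 151) - J = (7 + 151*5**2) - 1*26056 = (7 + 151*25) - 26056 = (7 + 3775) - 26056 = 3782 - 26056 = -22274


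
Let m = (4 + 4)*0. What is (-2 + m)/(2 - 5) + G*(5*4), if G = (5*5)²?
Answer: 37502/3 ≈ 12501.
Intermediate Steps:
m = 0 (m = 8*0 = 0)
G = 625 (G = 25² = 625)
(-2 + m)/(2 - 5) + G*(5*4) = (-2 + 0)/(2 - 5) + 625*(5*4) = -2/(-3) + 625*20 = -2*(-⅓) + 12500 = ⅔ + 12500 = 37502/3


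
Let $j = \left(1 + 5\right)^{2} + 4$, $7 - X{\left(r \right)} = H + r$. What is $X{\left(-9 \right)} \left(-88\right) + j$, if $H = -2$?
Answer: $-1544$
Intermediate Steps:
$X{\left(r \right)} = 9 - r$ ($X{\left(r \right)} = 7 - \left(-2 + r\right) = 9 - r$)
$j = 40$ ($j = 6^{2} + 4 = 36 + 4 = 40$)
$X{\left(-9 \right)} \left(-88\right) + j = \left(9 - -9\right) \left(-88\right) + 40 = \left(9 + 9\right) \left(-88\right) + 40 = 18 \left(-88\right) + 40 = -1584 + 40 = -1544$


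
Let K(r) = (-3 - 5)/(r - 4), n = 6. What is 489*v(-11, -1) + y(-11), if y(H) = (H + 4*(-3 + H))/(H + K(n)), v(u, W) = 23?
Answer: 168772/15 ≈ 11251.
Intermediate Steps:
K(r) = -8/(-4 + r)
y(H) = (-12 + 5*H)/(-4 + H) (y(H) = (H + 4*(-3 + H))/(H - 8/(-4 + 6)) = (H + (-12 + 4*H))/(H - 8/2) = (-12 + 5*H)/(H - 8*1/2) = (-12 + 5*H)/(H - 4) = (-12 + 5*H)/(-4 + H))
489*v(-11, -1) + y(-11) = 489*23 + (-12 + 5*(-11))/(-4 - 11) = 11247 + (-12 - 55)/(-15) = 11247 - 1/15*(-67) = 11247 + 67/15 = 168772/15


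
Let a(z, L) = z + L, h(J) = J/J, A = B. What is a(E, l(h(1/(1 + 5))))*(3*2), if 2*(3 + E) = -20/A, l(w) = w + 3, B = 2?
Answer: -24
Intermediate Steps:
A = 2
h(J) = 1
l(w) = 3 + w
E = -8 (E = -3 + (-20/2)/2 = -3 + (-20*1/2)/2 = -3 + (1/2)*(-10) = -3 - 5 = -8)
a(z, L) = L + z
a(E, l(h(1/(1 + 5))))*(3*2) = ((3 + 1) - 8)*(3*2) = (4 - 8)*6 = -4*6 = -24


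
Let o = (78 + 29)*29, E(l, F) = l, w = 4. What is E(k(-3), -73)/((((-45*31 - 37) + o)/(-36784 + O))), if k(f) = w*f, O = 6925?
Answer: 119436/557 ≈ 214.43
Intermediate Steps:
k(f) = 4*f
o = 3103 (o = 107*29 = 3103)
E(k(-3), -73)/((((-45*31 - 37) + o)/(-36784 + O))) = (4*(-3))/((((-45*31 - 37) + 3103)/(-36784 + 6925))) = -12*(-29859/((-1395 - 37) + 3103)) = -12*(-29859/(-1432 + 3103)) = -12/(1671*(-1/29859)) = -12/(-557/9953) = -12*(-9953/557) = 119436/557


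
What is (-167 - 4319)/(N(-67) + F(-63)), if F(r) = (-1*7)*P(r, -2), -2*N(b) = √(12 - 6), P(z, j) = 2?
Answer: 125608/389 - 4486*√6/389 ≈ 294.65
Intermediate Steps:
N(b) = -√6/2 (N(b) = -√(12 - 6)/2 = -√6/2)
F(r) = -14 (F(r) = -1*7*2 = -7*2 = -14)
(-167 - 4319)/(N(-67) + F(-63)) = (-167 - 4319)/(-√6/2 - 14) = -4486/(-14 - √6/2)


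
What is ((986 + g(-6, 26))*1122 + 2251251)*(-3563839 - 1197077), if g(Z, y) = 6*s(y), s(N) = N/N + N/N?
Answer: -16049081162412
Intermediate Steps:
s(N) = 2 (s(N) = 1 + 1 = 2)
g(Z, y) = 12 (g(Z, y) = 6*2 = 12)
((986 + g(-6, 26))*1122 + 2251251)*(-3563839 - 1197077) = ((986 + 12)*1122 + 2251251)*(-3563839 - 1197077) = (998*1122 + 2251251)*(-4760916) = (1119756 + 2251251)*(-4760916) = 3371007*(-4760916) = -16049081162412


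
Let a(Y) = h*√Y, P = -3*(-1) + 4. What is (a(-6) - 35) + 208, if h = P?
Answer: 173 + 7*I*√6 ≈ 173.0 + 17.146*I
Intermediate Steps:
P = 7 (P = 3 + 4 = 7)
h = 7
a(Y) = 7*√Y
(a(-6) - 35) + 208 = (7*√(-6) - 35) + 208 = (7*(I*√6) - 35) + 208 = (7*I*√6 - 35) + 208 = (-35 + 7*I*√6) + 208 = 173 + 7*I*√6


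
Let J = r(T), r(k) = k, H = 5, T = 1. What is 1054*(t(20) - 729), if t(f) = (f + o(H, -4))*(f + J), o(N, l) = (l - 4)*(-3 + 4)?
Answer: -502758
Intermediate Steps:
o(N, l) = -4 + l (o(N, l) = (-4 + l)*1 = -4 + l)
J = 1
t(f) = (1 + f)*(-8 + f) (t(f) = (f + (-4 - 4))*(f + 1) = (f - 8)*(1 + f) = (-8 + f)*(1 + f) = (1 + f)*(-8 + f))
1054*(t(20) - 729) = 1054*((-8 + 20**2 - 7*20) - 729) = 1054*((-8 + 400 - 140) - 729) = 1054*(252 - 729) = 1054*(-477) = -502758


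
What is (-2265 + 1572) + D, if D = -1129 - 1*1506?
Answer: -3328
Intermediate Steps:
D = -2635 (D = -1129 - 1506 = -2635)
(-2265 + 1572) + D = (-2265 + 1572) - 2635 = -693 - 2635 = -3328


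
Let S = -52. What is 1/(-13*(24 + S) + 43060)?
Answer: 1/43424 ≈ 2.3029e-5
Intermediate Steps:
1/(-13*(24 + S) + 43060) = 1/(-13*(24 - 52) + 43060) = 1/(-13*(-28) + 43060) = 1/(364 + 43060) = 1/43424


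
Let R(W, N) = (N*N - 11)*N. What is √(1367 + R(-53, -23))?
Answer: I*√10547 ≈ 102.7*I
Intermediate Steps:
R(W, N) = N*(-11 + N²) (R(W, N) = (N² - 11)*N = (-11 + N²)*N = N*(-11 + N²))
√(1367 + R(-53, -23)) = √(1367 - 23*(-11 + (-23)²)) = √(1367 - 23*(-11 + 529)) = √(1367 - 23*518) = √(1367 - 11914) = √(-10547) = I*√10547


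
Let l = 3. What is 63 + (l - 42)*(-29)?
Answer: 1194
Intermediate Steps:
63 + (l - 42)*(-29) = 63 + (3 - 42)*(-29) = 63 - 39*(-29) = 63 + 1131 = 1194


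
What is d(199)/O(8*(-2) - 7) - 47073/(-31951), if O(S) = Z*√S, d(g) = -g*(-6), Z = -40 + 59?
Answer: 47073/31951 - 1194*I*√23/437 ≈ 1.4733 - 13.103*I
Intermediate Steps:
Z = 19
d(g) = 6*g
O(S) = 19*√S
d(199)/O(8*(-2) - 7) - 47073/(-31951) = (6*199)/((19*√(8*(-2) - 7))) - 47073/(-31951) = 1194/((19*√(-16 - 7))) - 47073*(-1/31951) = 1194/((19*√(-23))) + 47073/31951 = 1194/((19*(I*√23))) + 47073/31951 = 1194/((19*I*√23)) + 47073/31951 = 1194*(-I*√23/437) + 47073/31951 = -1194*I*√23/437 + 47073/31951 = 47073/31951 - 1194*I*√23/437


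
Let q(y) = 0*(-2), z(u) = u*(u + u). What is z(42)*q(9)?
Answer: 0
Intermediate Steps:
z(u) = 2*u**2 (z(u) = u*(2*u) = 2*u**2)
q(y) = 0
z(42)*q(9) = (2*42**2)*0 = (2*1764)*0 = 3528*0 = 0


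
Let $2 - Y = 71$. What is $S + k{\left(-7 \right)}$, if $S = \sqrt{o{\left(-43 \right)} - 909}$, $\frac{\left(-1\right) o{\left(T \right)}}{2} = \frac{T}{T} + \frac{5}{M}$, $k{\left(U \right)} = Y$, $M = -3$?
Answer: $-69 + \frac{i \sqrt{8169}}{3} \approx -69.0 + 30.128 i$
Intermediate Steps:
$Y = -69$ ($Y = 2 - 71 = -69$)
$k{\left(U \right)} = -69$
$o{\left(T \right)} = \frac{4}{3}$ ($o{\left(T \right)} = - 2 \left(\frac{T}{T} + \frac{5}{-3}\right) = - 2 \left(1 + 5 \left(- \frac{1}{3}\right)\right) = - 2 \left(1 - \frac{5}{3}\right) = \left(-2\right) \left(- \frac{2}{3}\right) = \frac{4}{3}$)
$S = \frac{i \sqrt{8169}}{3}$ ($S = \sqrt{\frac{4}{3} - 909} = \sqrt{- \frac{2723}{3}} = \frac{i \sqrt{8169}}{3} \approx 30.128 i$)
$S + k{\left(-7 \right)} = \frac{i \sqrt{8169}}{3} - 69 = -69 + \frac{i \sqrt{8169}}{3}$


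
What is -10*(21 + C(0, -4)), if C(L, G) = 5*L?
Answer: -210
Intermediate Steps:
-10*(21 + C(0, -4)) = -10*(21 + 5*0) = -10*(21 + 0) = -10*21 = -210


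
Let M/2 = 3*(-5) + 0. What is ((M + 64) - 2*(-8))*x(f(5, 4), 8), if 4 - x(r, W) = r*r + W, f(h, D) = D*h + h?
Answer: -31450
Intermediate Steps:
f(h, D) = h + D*h
M = -30 (M = 2*(3*(-5) + 0) = 2*(-15 + 0) = 2*(-15) = -30)
x(r, W) = 4 - W - r² (x(r, W) = 4 - (r*r + W) = 4 - (r² + W) = 4 - (W + r²) = 4 + (-W - r²) = 4 - W - r²)
((M + 64) - 2*(-8))*x(f(5, 4), 8) = ((-30 + 64) - 2*(-8))*(4 - 1*8 - (5*(1 + 4))²) = (34 + 16)*(4 - 8 - (5*5)²) = 50*(4 - 8 - 1*25²) = 50*(4 - 8 - 1*625) = 50*(4 - 8 - 625) = 50*(-629) = -31450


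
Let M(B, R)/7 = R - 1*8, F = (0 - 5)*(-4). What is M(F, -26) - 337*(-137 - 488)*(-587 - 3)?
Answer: -124268988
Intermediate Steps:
F = 20 (F = -5*(-4) = 20)
M(B, R) = -56 + 7*R (M(B, R) = 7*(R - 1*8) = 7*(R - 8) = 7*(-8 + R) = -56 + 7*R)
M(F, -26) - 337*(-137 - 488)*(-587 - 3) = (-56 + 7*(-26)) - 337*(-137 - 488)*(-587 - 3) = (-56 - 182) - (-210625)*(-590) = -238 - 337*368750 = -238 - 124268750 = -124268988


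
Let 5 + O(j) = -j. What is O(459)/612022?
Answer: -232/306011 ≈ -0.00075814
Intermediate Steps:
O(j) = -5 - j
O(459)/612022 = (-5 - 1*459)/612022 = (-5 - 459)*(1/612022) = -464*1/612022 = -232/306011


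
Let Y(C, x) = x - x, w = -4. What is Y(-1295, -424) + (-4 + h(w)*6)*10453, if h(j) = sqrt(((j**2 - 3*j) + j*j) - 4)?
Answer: -41812 + 125436*sqrt(10) ≈ 3.5485e+5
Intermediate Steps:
h(j) = sqrt(-4 - 3*j + 2*j**2) (h(j) = sqrt(((j**2 - 3*j) + j**2) - 4) = sqrt((-3*j + 2*j**2) - 4) = sqrt(-4 - 3*j + 2*j**2))
Y(C, x) = 0
Y(-1295, -424) + (-4 + h(w)*6)*10453 = 0 + (-4 + sqrt(-4 - 3*(-4) + 2*(-4)**2)*6)*10453 = 0 + (-4 + sqrt(-4 + 12 + 2*16)*6)*10453 = 0 + (-4 + sqrt(-4 + 12 + 32)*6)*10453 = 0 + (-4 + sqrt(40)*6)*10453 = 0 + (-4 + (2*sqrt(10))*6)*10453 = 0 + (-4 + 12*sqrt(10))*10453 = 0 + (-41812 + 125436*sqrt(10)) = -41812 + 125436*sqrt(10)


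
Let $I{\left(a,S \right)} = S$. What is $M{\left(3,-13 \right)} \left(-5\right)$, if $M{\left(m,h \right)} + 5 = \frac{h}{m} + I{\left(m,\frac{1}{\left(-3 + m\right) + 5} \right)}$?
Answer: $\frac{137}{3} \approx 45.667$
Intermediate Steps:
$M{\left(m,h \right)} = -5 + \frac{1}{2 + m} + \frac{h}{m}$ ($M{\left(m,h \right)} = -5 + \left(\frac{h}{m} + \frac{1}{\left(-3 + m\right) + 5}\right) = -5 + \left(\frac{h}{m} + \frac{1}{2 + m}\right) = -5 + \left(\frac{1}{2 + m} + \frac{h}{m}\right) = -5 + \frac{1}{2 + m} + \frac{h}{m}$)
$M{\left(3,-13 \right)} \left(-5\right) = \left(-5 + \frac{1}{2 + 3} - \frac{13}{3}\right) \left(-5\right) = \left(-5 + \frac{1}{5} - \frac{13}{3}\right) \left(-5\right) = \left(- \frac{137}{15}\right) \left(-5\right) = \frac{137}{3}$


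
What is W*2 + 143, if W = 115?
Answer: 373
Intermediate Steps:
W*2 + 143 = 115*2 + 143 = 230 + 143 = 373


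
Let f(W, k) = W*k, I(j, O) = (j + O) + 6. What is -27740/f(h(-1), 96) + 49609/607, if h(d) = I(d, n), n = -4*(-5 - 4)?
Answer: 44605711/597288 ≈ 74.680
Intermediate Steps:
n = 36 (n = -4*(-9) = 36)
I(j, O) = 6 + O + j (I(j, O) = (O + j) + 6 = 6 + O + j)
h(d) = 42 + d (h(d) = 6 + 36 + d = 42 + d)
-27740/f(h(-1), 96) + 49609/607 = -27740*1/(96*(42 - 1)) + 49609/607 = -27740/(41*96) + 49609*(1/607) = -27740/3936 + 49609/607 = -27740*1/3936 + 49609/607 = -6935/984 + 49609/607 = 44605711/597288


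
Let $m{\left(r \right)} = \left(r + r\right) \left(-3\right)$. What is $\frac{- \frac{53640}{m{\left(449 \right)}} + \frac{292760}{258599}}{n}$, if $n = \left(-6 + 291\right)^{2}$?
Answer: $\frac{97732972}{377244479799} \approx 0.00025907$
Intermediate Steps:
$m{\left(r \right)} = - 6 r$ ($m{\left(r \right)} = 2 r \left(-3\right) = - 6 r$)
$n = 81225$ ($n = 285^{2} = 81225$)
$\frac{- \frac{53640}{m{\left(449 \right)}} + \frac{292760}{258599}}{n} = \frac{- \frac{53640}{\left(-6\right) 449} + \frac{292760}{258599}}{81225} = \left(- \frac{53640}{-2694} + 292760 \cdot \frac{1}{258599}\right) \frac{1}{81225} = \left(\left(-53640\right) \left(- \frac{1}{2694}\right) + \frac{292760}{258599}\right) \frac{1}{81225} = \left(\frac{8940}{449} + \frac{292760}{258599}\right) \frac{1}{81225} = \frac{2443324300}{116110951} \cdot \frac{1}{81225} = \frac{97732972}{377244479799}$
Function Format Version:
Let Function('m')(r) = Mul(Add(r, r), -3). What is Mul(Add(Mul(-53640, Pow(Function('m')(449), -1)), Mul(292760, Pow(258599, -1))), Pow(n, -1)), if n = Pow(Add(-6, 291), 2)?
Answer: Rational(97732972, 377244479799) ≈ 0.00025907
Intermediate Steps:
Function('m')(r) = Mul(-6, r) (Function('m')(r) = Mul(Mul(2, r), -3) = Mul(-6, r))
n = 81225 (n = Pow(285, 2) = 81225)
Mul(Add(Mul(-53640, Pow(Function('m')(449), -1)), Mul(292760, Pow(258599, -1))), Pow(n, -1)) = Mul(Add(Mul(-53640, Pow(Mul(-6, 449), -1)), Mul(292760, Pow(258599, -1))), Pow(81225, -1)) = Mul(Add(Mul(-53640, Pow(-2694, -1)), Mul(292760, Rational(1, 258599))), Rational(1, 81225)) = Mul(Add(Mul(-53640, Rational(-1, 2694)), Rational(292760, 258599)), Rational(1, 81225)) = Mul(Add(Rational(8940, 449), Rational(292760, 258599)), Rational(1, 81225)) = Mul(Rational(2443324300, 116110951), Rational(1, 81225)) = Rational(97732972, 377244479799)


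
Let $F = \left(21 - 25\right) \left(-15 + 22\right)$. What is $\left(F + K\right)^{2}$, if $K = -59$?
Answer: $7569$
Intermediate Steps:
$F = -28$ ($F = \left(-4\right) 7 = -28$)
$\left(F + K\right)^{2} = \left(-28 - 59\right)^{2} = \left(-87\right)^{2} = 7569$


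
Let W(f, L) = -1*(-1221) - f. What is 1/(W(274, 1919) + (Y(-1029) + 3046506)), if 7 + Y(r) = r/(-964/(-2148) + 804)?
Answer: 431989/1316462597521 ≈ 3.2814e-7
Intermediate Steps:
W(f, L) = 1221 - f
Y(r) = -7 + 537*r/431989 (Y(r) = -7 + r/(-964/(-2148) + 804) = -7 + r/(-964*(-1/2148) + 804) = -7 + r/(241/537 + 804) = -7 + r/(431989/537) = -7 + 537*r/431989)
1/(W(274, 1919) + (Y(-1029) + 3046506)) = 1/((1221 - 1*274) + ((-7 + (537/431989)*(-1029)) + 3046506)) = 1/((1221 - 274) + ((-7 - 552573/431989) + 3046506)) = 1/(947 + (-3576496/431989 + 3046506)) = 1/(947 + 1316053503938/431989) = 1/(1316462597521/431989) = 431989/1316462597521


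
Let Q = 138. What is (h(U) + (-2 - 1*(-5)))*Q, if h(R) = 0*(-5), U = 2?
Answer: 414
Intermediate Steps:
h(R) = 0
(h(U) + (-2 - 1*(-5)))*Q = (0 + (-2 - 1*(-5)))*138 = (0 + (-2 + 5))*138 = (0 + 3)*138 = 3*138 = 414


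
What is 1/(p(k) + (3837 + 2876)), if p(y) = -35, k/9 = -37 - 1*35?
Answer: 1/6678 ≈ 0.00014975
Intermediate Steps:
k = -648 (k = 9*(-37 - 1*35) = 9*(-37 - 35) = 9*(-72) = -648)
1/(p(k) + (3837 + 2876)) = 1/(-35 + (3837 + 2876)) = 1/(-35 + 6713) = 1/6678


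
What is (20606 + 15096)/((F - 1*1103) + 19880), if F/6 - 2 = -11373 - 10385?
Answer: -35702/111759 ≈ -0.31946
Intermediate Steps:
F = -130536 (F = 12 + 6*(-11373 - 10385) = 12 + 6*(-21758) = 12 - 130548 = -130536)
(20606 + 15096)/((F - 1*1103) + 19880) = (20606 + 15096)/((-130536 - 1*1103) + 19880) = 35702/((-130536 - 1103) + 19880) = 35702/(-131639 + 19880) = 35702/(-111759) = 35702*(-1/111759) = -35702/111759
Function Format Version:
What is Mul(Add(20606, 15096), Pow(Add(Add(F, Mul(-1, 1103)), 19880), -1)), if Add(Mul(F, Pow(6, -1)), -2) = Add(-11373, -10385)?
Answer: Rational(-35702, 111759) ≈ -0.31946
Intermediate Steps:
F = -130536 (F = Add(12, Mul(6, Add(-11373, -10385))) = Add(12, Mul(6, -21758)) = Add(12, -130548) = -130536)
Mul(Add(20606, 15096), Pow(Add(Add(F, Mul(-1, 1103)), 19880), -1)) = Mul(Add(20606, 15096), Pow(Add(Add(-130536, Mul(-1, 1103)), 19880), -1)) = Mul(35702, Pow(Add(Add(-130536, -1103), 19880), -1)) = Mul(35702, Pow(Add(-131639, 19880), -1)) = Mul(35702, Pow(-111759, -1)) = Mul(35702, Rational(-1, 111759)) = Rational(-35702, 111759)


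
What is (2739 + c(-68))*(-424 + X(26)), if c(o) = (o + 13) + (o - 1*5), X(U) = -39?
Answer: -1208893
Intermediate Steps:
c(o) = 8 + 2*o (c(o) = (13 + o) + (o - 5) = (13 + o) + (-5 + o) = 8 + 2*o)
(2739 + c(-68))*(-424 + X(26)) = (2739 + (8 + 2*(-68)))*(-424 - 39) = (2739 + (8 - 136))*(-463) = (2739 - 128)*(-463) = 2611*(-463) = -1208893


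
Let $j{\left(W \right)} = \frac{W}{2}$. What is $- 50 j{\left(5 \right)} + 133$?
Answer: $8$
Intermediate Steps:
$j{\left(W \right)} = \frac{W}{2}$ ($j{\left(W \right)} = W \frac{1}{2} = \frac{W}{2}$)
$- 50 j{\left(5 \right)} + 133 = - 50 \cdot \frac{1}{2} \cdot 5 + 133 = \left(-50\right) \frac{5}{2} + 133 = -125 + 133 = 8$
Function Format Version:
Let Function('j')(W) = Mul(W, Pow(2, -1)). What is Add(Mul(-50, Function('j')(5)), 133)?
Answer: 8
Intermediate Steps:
Function('j')(W) = Mul(Rational(1, 2), W) (Function('j')(W) = Mul(W, Rational(1, 2)) = Mul(Rational(1, 2), W))
Add(Mul(-50, Function('j')(5)), 133) = Add(Mul(-50, Mul(Rational(1, 2), 5)), 133) = Add(Mul(-50, Rational(5, 2)), 133) = Add(-125, 133) = 8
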